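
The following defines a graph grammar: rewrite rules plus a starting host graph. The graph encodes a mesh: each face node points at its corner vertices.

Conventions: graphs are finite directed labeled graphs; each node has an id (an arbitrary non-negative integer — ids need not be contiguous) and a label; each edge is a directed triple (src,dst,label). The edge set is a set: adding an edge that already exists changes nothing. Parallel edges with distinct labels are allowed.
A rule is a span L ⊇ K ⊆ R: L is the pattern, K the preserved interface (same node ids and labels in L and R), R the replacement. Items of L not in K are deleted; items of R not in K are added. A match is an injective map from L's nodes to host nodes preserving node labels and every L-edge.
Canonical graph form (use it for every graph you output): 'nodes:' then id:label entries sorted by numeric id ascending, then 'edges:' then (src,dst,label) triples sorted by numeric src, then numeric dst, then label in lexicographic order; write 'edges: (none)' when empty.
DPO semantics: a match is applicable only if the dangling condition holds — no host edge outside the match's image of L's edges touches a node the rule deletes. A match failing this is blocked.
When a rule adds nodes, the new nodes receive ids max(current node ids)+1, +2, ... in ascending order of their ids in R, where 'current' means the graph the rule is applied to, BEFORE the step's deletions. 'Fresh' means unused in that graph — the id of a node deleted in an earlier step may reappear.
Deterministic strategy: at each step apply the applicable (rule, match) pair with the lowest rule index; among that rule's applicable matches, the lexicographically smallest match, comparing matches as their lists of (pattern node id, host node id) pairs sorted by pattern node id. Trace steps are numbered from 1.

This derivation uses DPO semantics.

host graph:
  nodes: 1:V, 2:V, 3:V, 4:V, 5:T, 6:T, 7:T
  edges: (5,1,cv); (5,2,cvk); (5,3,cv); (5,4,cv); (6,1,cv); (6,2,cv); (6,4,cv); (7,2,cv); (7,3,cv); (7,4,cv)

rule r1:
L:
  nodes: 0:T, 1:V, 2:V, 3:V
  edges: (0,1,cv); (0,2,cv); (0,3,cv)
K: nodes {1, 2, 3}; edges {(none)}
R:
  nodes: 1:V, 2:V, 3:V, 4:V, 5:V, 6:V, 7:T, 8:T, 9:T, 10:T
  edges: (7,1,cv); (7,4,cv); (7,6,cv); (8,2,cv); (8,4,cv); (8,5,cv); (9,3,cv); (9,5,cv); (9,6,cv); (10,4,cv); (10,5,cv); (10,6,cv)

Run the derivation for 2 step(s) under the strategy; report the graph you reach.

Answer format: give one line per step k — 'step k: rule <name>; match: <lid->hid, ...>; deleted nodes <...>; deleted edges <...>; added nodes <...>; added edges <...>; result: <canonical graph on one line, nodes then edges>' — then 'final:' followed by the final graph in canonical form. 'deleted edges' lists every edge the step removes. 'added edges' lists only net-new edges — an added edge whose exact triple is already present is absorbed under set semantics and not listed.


step 1: rule r1; match: 0->6, 1->1, 2->2, 3->4; deleted nodes 6; deleted edges (6,1,cv); (6,2,cv); (6,4,cv); added nodes 8, 9, 10, 11, 12, 13, 14; added edges (11,1,cv); (11,8,cv); (11,10,cv); (12,2,cv); (12,8,cv); (12,9,cv); (13,4,cv); (13,9,cv); (13,10,cv); (14,8,cv); (14,9,cv); (14,10,cv); result: nodes: 1:V, 2:V, 3:V, 4:V, 5:T, 7:T, 8:V, 9:V, 10:V, 11:T, 12:T, 13:T, 14:T edges: (5,1,cv); (5,2,cvk); (5,3,cv); (5,4,cv); (7,2,cv); (7,3,cv); (7,4,cv); (11,1,cv); (11,8,cv); (11,10,cv); (12,2,cv); (12,8,cv); (12,9,cv); (13,4,cv); (13,9,cv); (13,10,cv); (14,8,cv); (14,9,cv); (14,10,cv)
step 2: rule r1; match: 0->7, 1->2, 2->3, 3->4; deleted nodes 7; deleted edges (7,2,cv); (7,3,cv); (7,4,cv); added nodes 15, 16, 17, 18, 19, 20, 21; added edges (18,2,cv); (18,15,cv); (18,17,cv); (19,3,cv); (19,15,cv); (19,16,cv); (20,4,cv); (20,16,cv); (20,17,cv); (21,15,cv); (21,16,cv); (21,17,cv); result: nodes: 1:V, 2:V, 3:V, 4:V, 5:T, 8:V, 9:V, 10:V, 11:T, 12:T, 13:T, 14:T, 15:V, 16:V, 17:V, 18:T, 19:T, 20:T, 21:T edges: (5,1,cv); (5,2,cvk); (5,3,cv); (5,4,cv); (11,1,cv); (11,8,cv); (11,10,cv); (12,2,cv); (12,8,cv); (12,9,cv); (13,4,cv); (13,9,cv); (13,10,cv); (14,8,cv); (14,9,cv); (14,10,cv); (18,2,cv); (18,15,cv); (18,17,cv); (19,3,cv); (19,15,cv); (19,16,cv); (20,4,cv); (20,16,cv); (20,17,cv); (21,15,cv); (21,16,cv); (21,17,cv)
final:
nodes: 1:V, 2:V, 3:V, 4:V, 5:T, 8:V, 9:V, 10:V, 11:T, 12:T, 13:T, 14:T, 15:V, 16:V, 17:V, 18:T, 19:T, 20:T, 21:T
edges: (5,1,cv); (5,2,cvk); (5,3,cv); (5,4,cv); (11,1,cv); (11,8,cv); (11,10,cv); (12,2,cv); (12,8,cv); (12,9,cv); (13,4,cv); (13,9,cv); (13,10,cv); (14,8,cv); (14,9,cv); (14,10,cv); (18,2,cv); (18,15,cv); (18,17,cv); (19,3,cv); (19,15,cv); (19,16,cv); (20,4,cv); (20,16,cv); (20,17,cv); (21,15,cv); (21,16,cv); (21,17,cv)


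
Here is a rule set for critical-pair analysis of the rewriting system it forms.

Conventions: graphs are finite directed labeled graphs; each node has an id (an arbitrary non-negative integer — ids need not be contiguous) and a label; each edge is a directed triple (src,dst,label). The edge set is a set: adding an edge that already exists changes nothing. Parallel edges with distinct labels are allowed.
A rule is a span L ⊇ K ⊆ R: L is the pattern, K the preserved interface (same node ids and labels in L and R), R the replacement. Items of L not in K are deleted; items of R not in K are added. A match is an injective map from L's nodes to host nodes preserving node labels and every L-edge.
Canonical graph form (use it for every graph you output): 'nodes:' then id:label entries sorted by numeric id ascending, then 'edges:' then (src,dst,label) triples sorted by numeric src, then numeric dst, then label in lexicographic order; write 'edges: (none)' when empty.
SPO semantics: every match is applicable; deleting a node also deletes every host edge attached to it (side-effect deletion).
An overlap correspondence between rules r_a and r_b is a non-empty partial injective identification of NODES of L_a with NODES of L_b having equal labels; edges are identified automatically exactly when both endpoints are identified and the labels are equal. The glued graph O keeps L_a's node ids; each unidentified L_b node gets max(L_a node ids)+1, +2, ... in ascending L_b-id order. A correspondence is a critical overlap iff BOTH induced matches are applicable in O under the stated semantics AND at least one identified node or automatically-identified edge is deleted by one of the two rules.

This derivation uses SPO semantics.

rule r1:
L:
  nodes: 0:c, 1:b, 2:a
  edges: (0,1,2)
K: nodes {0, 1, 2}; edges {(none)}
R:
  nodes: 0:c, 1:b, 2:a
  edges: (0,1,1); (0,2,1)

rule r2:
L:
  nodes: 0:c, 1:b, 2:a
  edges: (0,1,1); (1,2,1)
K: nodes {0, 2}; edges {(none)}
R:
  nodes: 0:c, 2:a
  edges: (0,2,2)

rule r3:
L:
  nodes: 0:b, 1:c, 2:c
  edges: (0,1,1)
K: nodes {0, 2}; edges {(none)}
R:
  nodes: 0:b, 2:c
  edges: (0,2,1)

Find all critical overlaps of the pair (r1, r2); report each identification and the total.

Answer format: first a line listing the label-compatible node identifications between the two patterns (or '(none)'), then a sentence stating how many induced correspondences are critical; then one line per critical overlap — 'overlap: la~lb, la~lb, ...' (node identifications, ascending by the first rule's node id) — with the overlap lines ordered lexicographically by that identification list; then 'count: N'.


label-compatible node identifications between L(r1) and L(r2): 0~0, 1~1, 2~2
4 of the induced correspondences are critical overlaps of r1 and r2.
overlap: 0~0, 1~1
overlap: 0~0, 1~1, 2~2
overlap: 1~1
overlap: 1~1, 2~2
count: 4


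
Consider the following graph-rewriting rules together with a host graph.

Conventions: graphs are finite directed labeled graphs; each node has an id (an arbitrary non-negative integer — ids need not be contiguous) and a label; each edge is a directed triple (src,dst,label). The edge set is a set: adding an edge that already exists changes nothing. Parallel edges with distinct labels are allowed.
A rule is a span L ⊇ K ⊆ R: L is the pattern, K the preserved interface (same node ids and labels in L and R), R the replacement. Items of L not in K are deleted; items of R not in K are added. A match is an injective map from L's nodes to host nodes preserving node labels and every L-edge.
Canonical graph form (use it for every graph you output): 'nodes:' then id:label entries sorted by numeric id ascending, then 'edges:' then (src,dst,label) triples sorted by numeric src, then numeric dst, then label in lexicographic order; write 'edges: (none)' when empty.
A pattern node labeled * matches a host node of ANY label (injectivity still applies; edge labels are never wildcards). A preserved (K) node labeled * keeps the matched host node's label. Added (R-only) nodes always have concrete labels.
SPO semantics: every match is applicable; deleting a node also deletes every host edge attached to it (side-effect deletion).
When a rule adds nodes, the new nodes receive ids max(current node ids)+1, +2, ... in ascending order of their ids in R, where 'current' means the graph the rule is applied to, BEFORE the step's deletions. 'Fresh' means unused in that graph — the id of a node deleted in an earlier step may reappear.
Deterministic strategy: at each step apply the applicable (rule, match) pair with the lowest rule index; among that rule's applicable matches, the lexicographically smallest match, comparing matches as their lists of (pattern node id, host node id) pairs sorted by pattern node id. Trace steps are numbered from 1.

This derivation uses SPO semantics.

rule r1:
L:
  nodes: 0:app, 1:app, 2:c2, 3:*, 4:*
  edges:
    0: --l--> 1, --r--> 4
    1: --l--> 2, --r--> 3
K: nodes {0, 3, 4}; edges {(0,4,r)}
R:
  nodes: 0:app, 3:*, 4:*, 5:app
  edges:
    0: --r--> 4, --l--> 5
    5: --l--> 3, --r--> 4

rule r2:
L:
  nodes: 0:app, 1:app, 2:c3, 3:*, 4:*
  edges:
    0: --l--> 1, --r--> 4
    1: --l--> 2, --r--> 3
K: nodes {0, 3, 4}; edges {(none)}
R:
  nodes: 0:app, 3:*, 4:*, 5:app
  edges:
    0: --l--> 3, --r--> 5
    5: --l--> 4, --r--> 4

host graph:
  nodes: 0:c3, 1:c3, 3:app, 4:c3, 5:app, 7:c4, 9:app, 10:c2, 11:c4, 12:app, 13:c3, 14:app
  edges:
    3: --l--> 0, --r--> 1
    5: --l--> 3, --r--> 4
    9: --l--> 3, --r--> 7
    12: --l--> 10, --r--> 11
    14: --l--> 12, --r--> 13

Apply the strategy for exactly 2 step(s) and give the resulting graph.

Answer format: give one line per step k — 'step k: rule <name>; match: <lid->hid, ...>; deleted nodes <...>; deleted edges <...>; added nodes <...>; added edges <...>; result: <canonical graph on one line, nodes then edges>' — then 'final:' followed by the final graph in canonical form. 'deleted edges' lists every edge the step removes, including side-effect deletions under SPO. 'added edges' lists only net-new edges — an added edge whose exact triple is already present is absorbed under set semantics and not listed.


step 1: rule r1; match: 0->14, 1->12, 2->10, 3->11, 4->13; deleted nodes 10, 12; deleted edges (12,10,l); (12,11,r); (14,12,l); added nodes 15; added edges (14,15,l); (15,11,l); (15,13,r); result: nodes: 0:c3, 1:c3, 3:app, 4:c3, 5:app, 7:c4, 9:app, 11:c4, 13:c3, 14:app, 15:app edges: (3,0,l); (3,1,r); (5,3,l); (5,4,r); (9,3,l); (9,7,r); (14,13,r); (14,15,l); (15,11,l); (15,13,r)
step 2: rule r2; match: 0->5, 1->3, 2->0, 3->1, 4->4; deleted nodes 0, 3; deleted edges (3,0,l); (3,1,r); (5,3,l); (5,4,r); (9,3,l); added nodes 16; added edges (5,1,l); (5,16,r); (16,4,l); (16,4,r); result: nodes: 1:c3, 4:c3, 5:app, 7:c4, 9:app, 11:c4, 13:c3, 14:app, 15:app, 16:app edges: (5,1,l); (5,16,r); (9,7,r); (14,13,r); (14,15,l); (15,11,l); (15,13,r); (16,4,l); (16,4,r)
final:
nodes: 1:c3, 4:c3, 5:app, 7:c4, 9:app, 11:c4, 13:c3, 14:app, 15:app, 16:app
edges: (5,1,l); (5,16,r); (9,7,r); (14,13,r); (14,15,l); (15,11,l); (15,13,r); (16,4,l); (16,4,r)


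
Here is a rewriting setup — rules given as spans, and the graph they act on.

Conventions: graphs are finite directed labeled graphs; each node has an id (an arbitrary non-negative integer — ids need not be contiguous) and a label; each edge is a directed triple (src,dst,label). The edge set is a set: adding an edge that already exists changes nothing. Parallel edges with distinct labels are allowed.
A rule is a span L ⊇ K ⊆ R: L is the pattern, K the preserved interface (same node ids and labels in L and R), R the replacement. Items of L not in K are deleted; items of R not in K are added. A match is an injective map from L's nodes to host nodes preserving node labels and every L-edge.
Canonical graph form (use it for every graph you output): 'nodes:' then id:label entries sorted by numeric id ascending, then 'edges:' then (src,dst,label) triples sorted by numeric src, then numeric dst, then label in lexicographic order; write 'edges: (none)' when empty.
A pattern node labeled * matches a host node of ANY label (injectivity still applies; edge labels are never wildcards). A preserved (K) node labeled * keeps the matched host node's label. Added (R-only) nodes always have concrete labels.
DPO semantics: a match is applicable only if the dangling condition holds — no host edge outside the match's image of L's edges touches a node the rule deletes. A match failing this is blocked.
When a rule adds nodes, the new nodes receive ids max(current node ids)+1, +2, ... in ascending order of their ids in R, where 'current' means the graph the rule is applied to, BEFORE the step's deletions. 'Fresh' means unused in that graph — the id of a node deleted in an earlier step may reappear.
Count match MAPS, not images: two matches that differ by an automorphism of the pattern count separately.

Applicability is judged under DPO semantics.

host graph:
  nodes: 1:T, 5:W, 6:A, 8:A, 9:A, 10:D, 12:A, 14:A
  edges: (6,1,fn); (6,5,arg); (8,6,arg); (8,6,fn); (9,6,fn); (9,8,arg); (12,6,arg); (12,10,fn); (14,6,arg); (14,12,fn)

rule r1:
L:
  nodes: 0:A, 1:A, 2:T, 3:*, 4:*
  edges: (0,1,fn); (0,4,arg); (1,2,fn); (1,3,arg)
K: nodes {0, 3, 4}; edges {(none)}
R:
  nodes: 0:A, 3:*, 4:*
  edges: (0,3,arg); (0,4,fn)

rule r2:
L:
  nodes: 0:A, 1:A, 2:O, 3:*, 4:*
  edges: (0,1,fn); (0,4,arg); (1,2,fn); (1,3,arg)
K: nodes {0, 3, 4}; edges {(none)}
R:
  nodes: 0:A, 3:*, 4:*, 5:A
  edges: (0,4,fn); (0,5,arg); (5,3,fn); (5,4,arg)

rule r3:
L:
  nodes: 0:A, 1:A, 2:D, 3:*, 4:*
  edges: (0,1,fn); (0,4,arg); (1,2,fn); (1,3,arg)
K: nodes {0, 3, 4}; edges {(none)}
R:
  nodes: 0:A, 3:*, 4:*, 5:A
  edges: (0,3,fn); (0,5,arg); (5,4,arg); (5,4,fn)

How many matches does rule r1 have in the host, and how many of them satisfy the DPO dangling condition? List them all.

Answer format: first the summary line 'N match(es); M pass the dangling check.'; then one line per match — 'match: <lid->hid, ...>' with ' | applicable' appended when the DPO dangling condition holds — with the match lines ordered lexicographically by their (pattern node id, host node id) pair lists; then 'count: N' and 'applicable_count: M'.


1 match(es); 0 pass the dangling check.
match: 0->9, 1->6, 2->1, 3->5, 4->8
count: 1
applicable_count: 0


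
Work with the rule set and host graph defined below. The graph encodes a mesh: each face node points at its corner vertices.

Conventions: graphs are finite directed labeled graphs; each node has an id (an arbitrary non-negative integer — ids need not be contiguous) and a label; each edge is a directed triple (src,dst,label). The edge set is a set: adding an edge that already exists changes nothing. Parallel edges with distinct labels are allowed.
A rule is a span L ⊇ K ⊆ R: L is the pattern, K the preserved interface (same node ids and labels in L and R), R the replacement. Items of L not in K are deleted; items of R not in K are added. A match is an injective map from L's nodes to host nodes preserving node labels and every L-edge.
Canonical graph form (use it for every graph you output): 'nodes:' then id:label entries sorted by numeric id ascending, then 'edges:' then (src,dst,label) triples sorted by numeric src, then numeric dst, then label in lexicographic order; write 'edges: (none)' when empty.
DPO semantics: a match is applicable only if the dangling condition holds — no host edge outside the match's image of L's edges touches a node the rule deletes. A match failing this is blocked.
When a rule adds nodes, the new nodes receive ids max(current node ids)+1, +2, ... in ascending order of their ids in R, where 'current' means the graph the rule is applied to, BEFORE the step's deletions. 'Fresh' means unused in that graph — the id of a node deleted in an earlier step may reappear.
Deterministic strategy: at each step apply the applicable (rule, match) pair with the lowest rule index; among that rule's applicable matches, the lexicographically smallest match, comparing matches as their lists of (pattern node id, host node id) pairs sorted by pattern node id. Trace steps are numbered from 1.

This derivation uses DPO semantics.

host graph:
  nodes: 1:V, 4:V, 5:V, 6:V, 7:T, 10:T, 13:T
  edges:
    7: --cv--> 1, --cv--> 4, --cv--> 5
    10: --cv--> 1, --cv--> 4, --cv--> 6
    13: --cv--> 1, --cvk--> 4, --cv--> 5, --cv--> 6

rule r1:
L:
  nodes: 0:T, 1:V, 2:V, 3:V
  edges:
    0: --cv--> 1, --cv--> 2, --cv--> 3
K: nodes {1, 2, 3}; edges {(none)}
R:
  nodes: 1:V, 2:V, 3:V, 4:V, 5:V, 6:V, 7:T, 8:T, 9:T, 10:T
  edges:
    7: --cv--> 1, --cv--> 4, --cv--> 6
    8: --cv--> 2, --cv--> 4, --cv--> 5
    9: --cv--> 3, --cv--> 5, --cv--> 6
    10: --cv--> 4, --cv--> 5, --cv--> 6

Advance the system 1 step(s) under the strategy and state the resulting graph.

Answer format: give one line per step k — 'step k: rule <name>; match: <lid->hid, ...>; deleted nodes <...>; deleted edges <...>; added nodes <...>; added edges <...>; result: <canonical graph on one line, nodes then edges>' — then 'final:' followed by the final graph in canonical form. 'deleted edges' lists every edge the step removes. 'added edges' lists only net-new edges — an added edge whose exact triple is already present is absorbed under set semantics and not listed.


step 1: rule r1; match: 0->7, 1->1, 2->4, 3->5; deleted nodes 7; deleted edges (7,1,cv); (7,4,cv); (7,5,cv); added nodes 14, 15, 16, 17, 18, 19, 20; added edges (17,1,cv); (17,14,cv); (17,16,cv); (18,4,cv); (18,14,cv); (18,15,cv); (19,5,cv); (19,15,cv); (19,16,cv); (20,14,cv); (20,15,cv); (20,16,cv); result: nodes: 1:V, 4:V, 5:V, 6:V, 10:T, 13:T, 14:V, 15:V, 16:V, 17:T, 18:T, 19:T, 20:T edges: (10,1,cv); (10,4,cv); (10,6,cv); (13,1,cv); (13,4,cvk); (13,5,cv); (13,6,cv); (17,1,cv); (17,14,cv); (17,16,cv); (18,4,cv); (18,14,cv); (18,15,cv); (19,5,cv); (19,15,cv); (19,16,cv); (20,14,cv); (20,15,cv); (20,16,cv)
final:
nodes: 1:V, 4:V, 5:V, 6:V, 10:T, 13:T, 14:V, 15:V, 16:V, 17:T, 18:T, 19:T, 20:T
edges: (10,1,cv); (10,4,cv); (10,6,cv); (13,1,cv); (13,4,cvk); (13,5,cv); (13,6,cv); (17,1,cv); (17,14,cv); (17,16,cv); (18,4,cv); (18,14,cv); (18,15,cv); (19,5,cv); (19,15,cv); (19,16,cv); (20,14,cv); (20,15,cv); (20,16,cv)


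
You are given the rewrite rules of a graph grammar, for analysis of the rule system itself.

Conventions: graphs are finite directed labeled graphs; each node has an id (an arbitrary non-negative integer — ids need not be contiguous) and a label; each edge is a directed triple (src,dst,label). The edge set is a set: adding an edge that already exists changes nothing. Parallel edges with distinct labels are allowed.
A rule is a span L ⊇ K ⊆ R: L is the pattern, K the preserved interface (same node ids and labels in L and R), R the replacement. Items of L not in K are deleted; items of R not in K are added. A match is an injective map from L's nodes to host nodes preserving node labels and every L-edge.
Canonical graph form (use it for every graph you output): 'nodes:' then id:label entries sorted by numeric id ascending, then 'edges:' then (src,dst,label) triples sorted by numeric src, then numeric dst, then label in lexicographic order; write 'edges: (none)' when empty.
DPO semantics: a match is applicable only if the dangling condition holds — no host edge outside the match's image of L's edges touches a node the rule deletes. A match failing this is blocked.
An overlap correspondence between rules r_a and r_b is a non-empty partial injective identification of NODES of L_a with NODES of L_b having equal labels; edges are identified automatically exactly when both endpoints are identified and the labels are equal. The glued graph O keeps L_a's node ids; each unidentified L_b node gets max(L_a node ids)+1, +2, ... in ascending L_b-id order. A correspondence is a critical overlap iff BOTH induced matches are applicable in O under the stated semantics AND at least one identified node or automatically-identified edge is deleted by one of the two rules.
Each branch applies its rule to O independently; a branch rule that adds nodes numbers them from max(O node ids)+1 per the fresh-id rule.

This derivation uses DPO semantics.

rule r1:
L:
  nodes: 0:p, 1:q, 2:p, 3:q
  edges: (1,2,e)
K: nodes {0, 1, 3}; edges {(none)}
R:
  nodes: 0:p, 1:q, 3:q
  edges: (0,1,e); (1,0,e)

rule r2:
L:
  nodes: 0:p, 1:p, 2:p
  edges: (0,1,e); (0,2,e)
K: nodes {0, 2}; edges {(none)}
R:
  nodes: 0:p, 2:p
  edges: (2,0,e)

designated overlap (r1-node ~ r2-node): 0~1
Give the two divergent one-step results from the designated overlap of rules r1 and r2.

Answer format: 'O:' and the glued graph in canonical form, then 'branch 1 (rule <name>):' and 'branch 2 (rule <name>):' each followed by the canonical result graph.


O:
nodes: 0:p, 1:q, 2:p, 3:q, 4:p, 5:p
edges: (1,2,e); (4,0,e); (4,5,e)
branch 1 (rule r1):
nodes: 0:p, 1:q, 3:q, 4:p, 5:p
edges: (0,1,e); (1,0,e); (4,0,e); (4,5,e)
branch 2 (rule r2):
nodes: 1:q, 2:p, 3:q, 4:p, 5:p
edges: (1,2,e); (5,4,e)


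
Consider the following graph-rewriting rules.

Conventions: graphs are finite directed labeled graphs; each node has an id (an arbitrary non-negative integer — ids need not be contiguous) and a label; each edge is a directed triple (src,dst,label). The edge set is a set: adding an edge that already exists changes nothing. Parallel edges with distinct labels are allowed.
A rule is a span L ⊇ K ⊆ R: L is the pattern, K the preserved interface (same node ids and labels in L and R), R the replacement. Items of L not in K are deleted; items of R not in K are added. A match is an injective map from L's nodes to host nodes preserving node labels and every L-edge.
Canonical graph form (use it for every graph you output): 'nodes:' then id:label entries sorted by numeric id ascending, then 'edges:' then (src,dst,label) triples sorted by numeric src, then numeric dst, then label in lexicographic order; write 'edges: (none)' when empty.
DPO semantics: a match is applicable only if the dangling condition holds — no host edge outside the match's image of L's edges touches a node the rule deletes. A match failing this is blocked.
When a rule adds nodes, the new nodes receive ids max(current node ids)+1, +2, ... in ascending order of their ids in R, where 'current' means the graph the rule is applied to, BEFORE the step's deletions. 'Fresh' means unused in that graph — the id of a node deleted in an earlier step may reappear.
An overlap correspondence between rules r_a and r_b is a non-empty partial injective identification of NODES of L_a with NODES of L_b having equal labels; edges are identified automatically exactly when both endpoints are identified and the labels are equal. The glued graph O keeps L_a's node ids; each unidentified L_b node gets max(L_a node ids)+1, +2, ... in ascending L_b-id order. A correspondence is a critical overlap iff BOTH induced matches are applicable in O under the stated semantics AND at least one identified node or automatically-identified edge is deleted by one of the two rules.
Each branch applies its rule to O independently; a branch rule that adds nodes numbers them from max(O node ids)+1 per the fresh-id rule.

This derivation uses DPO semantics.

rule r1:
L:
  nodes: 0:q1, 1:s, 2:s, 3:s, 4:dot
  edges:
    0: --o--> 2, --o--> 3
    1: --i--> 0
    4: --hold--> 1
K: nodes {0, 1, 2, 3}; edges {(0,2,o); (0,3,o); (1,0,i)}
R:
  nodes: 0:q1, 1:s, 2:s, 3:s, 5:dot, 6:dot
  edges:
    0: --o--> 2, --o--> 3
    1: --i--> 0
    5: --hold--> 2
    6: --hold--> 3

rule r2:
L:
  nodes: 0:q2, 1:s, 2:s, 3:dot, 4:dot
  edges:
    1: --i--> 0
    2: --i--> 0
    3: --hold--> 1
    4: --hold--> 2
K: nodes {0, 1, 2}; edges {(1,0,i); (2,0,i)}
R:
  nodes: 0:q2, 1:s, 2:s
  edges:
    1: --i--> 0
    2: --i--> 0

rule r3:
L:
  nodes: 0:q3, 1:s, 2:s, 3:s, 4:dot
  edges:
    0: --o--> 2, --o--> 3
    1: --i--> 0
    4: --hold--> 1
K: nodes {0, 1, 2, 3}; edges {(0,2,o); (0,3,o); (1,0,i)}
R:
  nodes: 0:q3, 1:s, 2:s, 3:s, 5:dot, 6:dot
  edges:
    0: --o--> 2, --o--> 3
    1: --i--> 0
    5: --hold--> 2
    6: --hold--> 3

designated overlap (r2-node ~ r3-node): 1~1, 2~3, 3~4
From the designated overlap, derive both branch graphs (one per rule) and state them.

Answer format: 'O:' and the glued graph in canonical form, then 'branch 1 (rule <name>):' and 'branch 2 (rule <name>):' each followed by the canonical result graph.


O:
nodes: 0:q2, 1:s, 2:s, 3:dot, 4:dot, 5:q3, 6:s
edges: (1,0,i); (1,5,i); (2,0,i); (3,1,hold); (4,2,hold); (5,2,o); (5,6,o)
branch 1 (rule r2):
nodes: 0:q2, 1:s, 2:s, 5:q3, 6:s
edges: (1,0,i); (1,5,i); (2,0,i); (5,2,o); (5,6,o)
branch 2 (rule r3):
nodes: 0:q2, 1:s, 2:s, 4:dot, 5:q3, 6:s, 7:dot, 8:dot
edges: (1,0,i); (1,5,i); (2,0,i); (4,2,hold); (5,2,o); (5,6,o); (7,6,hold); (8,2,hold)


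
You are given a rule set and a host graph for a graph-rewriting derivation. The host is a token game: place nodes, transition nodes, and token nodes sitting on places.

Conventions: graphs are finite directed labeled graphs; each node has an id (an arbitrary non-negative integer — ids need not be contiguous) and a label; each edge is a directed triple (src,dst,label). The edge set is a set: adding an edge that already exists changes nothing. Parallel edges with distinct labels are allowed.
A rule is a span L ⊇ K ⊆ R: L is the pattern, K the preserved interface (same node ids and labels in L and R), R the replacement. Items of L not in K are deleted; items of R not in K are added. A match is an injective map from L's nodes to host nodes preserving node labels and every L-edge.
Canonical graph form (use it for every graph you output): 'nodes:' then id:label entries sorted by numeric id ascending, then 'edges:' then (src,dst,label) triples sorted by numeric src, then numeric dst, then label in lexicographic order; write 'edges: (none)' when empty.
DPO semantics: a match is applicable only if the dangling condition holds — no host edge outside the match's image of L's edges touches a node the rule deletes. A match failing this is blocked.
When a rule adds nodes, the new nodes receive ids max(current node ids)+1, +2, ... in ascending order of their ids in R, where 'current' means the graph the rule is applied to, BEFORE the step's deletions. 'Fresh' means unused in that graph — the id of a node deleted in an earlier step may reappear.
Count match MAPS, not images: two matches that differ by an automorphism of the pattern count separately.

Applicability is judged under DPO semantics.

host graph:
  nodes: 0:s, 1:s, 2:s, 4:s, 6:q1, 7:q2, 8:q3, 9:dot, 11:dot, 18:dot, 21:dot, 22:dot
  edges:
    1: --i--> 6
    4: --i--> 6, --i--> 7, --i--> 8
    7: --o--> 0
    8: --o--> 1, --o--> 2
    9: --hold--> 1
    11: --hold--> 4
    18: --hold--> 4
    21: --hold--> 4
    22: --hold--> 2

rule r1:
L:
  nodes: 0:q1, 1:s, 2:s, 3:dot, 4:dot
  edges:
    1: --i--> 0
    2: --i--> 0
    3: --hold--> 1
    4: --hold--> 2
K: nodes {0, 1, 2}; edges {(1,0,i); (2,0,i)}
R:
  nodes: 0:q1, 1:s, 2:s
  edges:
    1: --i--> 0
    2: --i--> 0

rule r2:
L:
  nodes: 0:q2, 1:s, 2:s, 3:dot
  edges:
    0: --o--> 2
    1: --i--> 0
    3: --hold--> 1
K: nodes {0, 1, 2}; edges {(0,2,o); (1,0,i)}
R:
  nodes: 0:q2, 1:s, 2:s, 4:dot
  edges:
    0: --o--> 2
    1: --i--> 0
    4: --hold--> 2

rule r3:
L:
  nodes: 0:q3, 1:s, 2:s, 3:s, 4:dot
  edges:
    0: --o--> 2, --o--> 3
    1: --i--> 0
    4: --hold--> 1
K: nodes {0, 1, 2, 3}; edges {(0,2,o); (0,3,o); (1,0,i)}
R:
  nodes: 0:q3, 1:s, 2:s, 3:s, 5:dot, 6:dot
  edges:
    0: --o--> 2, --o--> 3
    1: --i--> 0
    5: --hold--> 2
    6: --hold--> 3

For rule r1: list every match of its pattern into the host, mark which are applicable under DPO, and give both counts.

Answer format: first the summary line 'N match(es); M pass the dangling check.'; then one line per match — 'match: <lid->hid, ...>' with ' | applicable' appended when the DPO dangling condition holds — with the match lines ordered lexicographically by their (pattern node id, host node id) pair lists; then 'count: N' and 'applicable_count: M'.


6 match(es); 6 pass the dangling check.
match: 0->6, 1->1, 2->4, 3->9, 4->11 | applicable
match: 0->6, 1->1, 2->4, 3->9, 4->18 | applicable
match: 0->6, 1->1, 2->4, 3->9, 4->21 | applicable
match: 0->6, 1->4, 2->1, 3->11, 4->9 | applicable
match: 0->6, 1->4, 2->1, 3->18, 4->9 | applicable
match: 0->6, 1->4, 2->1, 3->21, 4->9 | applicable
count: 6
applicable_count: 6


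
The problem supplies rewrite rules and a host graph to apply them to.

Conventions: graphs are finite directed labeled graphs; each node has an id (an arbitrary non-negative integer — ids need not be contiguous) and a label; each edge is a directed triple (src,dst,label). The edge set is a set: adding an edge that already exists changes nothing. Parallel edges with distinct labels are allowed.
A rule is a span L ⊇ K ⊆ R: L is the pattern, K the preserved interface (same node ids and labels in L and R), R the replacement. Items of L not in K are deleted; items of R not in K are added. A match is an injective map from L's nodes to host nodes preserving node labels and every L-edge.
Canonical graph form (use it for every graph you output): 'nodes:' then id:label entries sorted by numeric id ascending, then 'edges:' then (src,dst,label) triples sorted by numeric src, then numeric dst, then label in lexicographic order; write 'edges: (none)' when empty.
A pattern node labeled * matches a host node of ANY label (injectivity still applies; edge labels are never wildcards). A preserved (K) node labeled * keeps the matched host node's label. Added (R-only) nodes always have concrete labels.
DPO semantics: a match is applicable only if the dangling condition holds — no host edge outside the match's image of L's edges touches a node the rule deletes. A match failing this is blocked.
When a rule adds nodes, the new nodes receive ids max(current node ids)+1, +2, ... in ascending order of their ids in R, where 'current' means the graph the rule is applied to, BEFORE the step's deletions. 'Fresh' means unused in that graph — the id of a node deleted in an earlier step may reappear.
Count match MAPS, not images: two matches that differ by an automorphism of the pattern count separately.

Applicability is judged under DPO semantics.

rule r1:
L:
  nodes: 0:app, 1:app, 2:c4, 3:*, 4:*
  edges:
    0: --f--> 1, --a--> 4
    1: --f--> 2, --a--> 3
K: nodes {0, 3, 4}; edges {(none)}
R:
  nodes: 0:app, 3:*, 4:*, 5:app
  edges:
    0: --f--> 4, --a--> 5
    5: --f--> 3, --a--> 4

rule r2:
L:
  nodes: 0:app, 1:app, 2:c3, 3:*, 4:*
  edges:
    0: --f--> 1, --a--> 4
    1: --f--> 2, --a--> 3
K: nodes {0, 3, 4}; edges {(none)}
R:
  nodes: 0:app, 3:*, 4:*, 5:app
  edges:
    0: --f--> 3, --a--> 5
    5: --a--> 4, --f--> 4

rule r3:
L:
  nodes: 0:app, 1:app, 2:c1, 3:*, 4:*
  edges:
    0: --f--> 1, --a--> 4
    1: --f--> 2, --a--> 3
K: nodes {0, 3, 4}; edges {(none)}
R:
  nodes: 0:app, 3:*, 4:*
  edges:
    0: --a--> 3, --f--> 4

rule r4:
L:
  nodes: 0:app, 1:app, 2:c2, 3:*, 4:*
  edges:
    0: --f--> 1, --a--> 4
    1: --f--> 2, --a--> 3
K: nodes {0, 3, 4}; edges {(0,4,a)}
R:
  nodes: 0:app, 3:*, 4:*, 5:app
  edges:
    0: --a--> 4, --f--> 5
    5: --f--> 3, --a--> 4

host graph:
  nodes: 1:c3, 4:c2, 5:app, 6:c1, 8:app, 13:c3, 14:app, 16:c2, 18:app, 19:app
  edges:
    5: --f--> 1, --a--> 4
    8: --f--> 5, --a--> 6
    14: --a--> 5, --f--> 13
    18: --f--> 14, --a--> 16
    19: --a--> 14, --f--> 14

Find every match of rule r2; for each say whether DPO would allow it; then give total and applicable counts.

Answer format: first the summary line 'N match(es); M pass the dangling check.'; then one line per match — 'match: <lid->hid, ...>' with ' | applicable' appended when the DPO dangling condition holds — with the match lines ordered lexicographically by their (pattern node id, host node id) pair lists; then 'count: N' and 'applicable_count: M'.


2 match(es); 0 pass the dangling check.
match: 0->8, 1->5, 2->1, 3->4, 4->6
match: 0->18, 1->14, 2->13, 3->5, 4->16
count: 2
applicable_count: 0


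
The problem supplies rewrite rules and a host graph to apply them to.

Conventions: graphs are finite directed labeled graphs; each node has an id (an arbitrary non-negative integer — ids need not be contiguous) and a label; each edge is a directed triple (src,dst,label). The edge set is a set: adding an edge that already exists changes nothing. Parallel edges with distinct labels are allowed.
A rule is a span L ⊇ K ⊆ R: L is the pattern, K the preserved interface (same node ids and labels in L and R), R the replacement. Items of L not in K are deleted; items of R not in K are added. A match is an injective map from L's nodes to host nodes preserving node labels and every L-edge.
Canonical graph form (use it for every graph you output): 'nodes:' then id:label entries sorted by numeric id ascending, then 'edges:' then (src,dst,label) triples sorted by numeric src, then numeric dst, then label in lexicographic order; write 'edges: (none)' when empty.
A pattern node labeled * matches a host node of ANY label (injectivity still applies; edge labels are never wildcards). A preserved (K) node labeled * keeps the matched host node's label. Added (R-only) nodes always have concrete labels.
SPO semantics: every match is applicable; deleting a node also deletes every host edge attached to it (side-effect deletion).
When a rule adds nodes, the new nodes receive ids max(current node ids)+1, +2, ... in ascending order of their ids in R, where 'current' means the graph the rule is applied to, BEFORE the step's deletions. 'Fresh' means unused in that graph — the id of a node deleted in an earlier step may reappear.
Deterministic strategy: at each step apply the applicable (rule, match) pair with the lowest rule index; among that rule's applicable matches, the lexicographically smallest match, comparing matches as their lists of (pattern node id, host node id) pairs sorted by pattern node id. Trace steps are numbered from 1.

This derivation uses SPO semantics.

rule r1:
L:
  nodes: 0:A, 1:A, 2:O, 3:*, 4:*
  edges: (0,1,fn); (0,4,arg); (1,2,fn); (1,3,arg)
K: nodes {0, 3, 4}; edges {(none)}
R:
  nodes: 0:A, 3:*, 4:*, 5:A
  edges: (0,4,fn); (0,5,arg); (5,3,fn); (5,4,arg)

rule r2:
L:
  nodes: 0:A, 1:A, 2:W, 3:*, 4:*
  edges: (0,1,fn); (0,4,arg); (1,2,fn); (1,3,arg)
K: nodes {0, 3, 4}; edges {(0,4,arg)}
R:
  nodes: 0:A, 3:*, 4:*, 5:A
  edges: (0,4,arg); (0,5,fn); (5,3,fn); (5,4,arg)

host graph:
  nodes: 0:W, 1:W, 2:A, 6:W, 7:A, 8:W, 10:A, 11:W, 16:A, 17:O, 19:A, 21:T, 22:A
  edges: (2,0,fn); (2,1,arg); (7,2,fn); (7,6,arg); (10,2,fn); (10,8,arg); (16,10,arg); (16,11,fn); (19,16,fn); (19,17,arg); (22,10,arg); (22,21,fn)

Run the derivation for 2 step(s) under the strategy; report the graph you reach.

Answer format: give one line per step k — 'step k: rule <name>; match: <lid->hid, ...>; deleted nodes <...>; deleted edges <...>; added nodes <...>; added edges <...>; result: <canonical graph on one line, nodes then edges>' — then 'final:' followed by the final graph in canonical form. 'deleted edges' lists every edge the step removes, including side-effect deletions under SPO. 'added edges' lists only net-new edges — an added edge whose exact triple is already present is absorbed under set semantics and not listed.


step 1: rule r2; match: 0->7, 1->2, 2->0, 3->1, 4->6; deleted nodes 0, 2; deleted edges (2,0,fn); (2,1,arg); (7,2,fn); (10,2,fn); added nodes 23; added edges (7,23,fn); (23,1,fn); (23,6,arg); result: nodes: 1:W, 6:W, 7:A, 8:W, 10:A, 11:W, 16:A, 17:O, 19:A, 21:T, 22:A, 23:A edges: (7,6,arg); (7,23,fn); (10,8,arg); (16,10,arg); (16,11,fn); (19,16,fn); (19,17,arg); (22,10,arg); (22,21,fn); (23,1,fn); (23,6,arg)
step 2: rule r2; match: 0->19, 1->16, 2->11, 3->10, 4->17; deleted nodes 11, 16; deleted edges (16,10,arg); (16,11,fn); (19,16,fn); added nodes 24; added edges (19,24,fn); (24,10,fn); (24,17,arg); result: nodes: 1:W, 6:W, 7:A, 8:W, 10:A, 17:O, 19:A, 21:T, 22:A, 23:A, 24:A edges: (7,6,arg); (7,23,fn); (10,8,arg); (19,17,arg); (19,24,fn); (22,10,arg); (22,21,fn); (23,1,fn); (23,6,arg); (24,10,fn); (24,17,arg)
final:
nodes: 1:W, 6:W, 7:A, 8:W, 10:A, 17:O, 19:A, 21:T, 22:A, 23:A, 24:A
edges: (7,6,arg); (7,23,fn); (10,8,arg); (19,17,arg); (19,24,fn); (22,10,arg); (22,21,fn); (23,1,fn); (23,6,arg); (24,10,fn); (24,17,arg)


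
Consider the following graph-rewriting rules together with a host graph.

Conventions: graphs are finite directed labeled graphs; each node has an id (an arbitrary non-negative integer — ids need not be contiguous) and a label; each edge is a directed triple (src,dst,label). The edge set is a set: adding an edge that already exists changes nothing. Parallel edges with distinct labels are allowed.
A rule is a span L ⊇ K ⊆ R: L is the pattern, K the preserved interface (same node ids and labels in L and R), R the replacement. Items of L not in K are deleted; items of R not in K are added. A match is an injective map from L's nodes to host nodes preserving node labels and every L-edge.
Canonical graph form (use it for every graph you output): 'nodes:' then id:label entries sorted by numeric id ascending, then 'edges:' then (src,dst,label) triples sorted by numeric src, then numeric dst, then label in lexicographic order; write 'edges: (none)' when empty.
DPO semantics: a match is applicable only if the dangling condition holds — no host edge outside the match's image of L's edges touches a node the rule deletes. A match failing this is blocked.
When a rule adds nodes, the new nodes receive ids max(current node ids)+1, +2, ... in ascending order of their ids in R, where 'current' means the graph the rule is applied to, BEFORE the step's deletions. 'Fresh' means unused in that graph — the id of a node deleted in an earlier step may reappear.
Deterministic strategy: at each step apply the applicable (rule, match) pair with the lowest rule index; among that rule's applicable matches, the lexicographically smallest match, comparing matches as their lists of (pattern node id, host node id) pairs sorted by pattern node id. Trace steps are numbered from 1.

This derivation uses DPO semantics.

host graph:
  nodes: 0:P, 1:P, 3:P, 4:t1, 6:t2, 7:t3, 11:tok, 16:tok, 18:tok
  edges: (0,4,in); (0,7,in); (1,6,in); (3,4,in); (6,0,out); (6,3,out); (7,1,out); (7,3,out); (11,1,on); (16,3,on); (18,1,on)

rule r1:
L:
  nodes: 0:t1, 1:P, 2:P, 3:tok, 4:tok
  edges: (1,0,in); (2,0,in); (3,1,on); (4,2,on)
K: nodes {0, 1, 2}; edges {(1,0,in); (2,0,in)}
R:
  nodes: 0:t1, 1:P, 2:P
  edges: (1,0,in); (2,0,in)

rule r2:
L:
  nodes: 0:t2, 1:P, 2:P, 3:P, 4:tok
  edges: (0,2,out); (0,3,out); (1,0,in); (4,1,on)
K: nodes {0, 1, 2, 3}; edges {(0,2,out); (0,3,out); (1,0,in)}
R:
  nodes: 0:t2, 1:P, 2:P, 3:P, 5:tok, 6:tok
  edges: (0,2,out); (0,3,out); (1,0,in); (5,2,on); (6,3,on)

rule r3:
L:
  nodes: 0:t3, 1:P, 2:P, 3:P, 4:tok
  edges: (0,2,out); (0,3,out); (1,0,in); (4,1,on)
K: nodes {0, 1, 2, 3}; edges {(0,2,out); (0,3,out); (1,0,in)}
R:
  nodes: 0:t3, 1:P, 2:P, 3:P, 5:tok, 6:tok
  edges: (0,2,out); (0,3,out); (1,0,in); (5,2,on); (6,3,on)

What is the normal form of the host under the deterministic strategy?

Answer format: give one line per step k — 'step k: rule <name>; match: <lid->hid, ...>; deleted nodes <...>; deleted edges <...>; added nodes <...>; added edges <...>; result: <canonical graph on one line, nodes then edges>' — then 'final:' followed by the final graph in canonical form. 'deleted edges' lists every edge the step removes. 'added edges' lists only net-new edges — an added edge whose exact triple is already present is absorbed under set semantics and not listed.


step 1: rule r2; match: 0->6, 1->1, 2->0, 3->3, 4->11; deleted nodes 11; deleted edges (11,1,on); added nodes 19, 20; added edges (19,0,on); (20,3,on); result: nodes: 0:P, 1:P, 3:P, 4:t1, 6:t2, 7:t3, 16:tok, 18:tok, 19:tok, 20:tok edges: (0,4,in); (0,7,in); (1,6,in); (3,4,in); (6,0,out); (6,3,out); (7,1,out); (7,3,out); (16,3,on); (18,1,on); (19,0,on); (20,3,on)
step 2: rule r1; match: 0->4, 1->0, 2->3, 3->19, 4->16; deleted nodes 16, 19; deleted edges (16,3,on); (19,0,on); added nodes (none); added edges (none); result: nodes: 0:P, 1:P, 3:P, 4:t1, 6:t2, 7:t3, 18:tok, 20:tok edges: (0,4,in); (0,7,in); (1,6,in); (3,4,in); (6,0,out); (6,3,out); (7,1,out); (7,3,out); (18,1,on); (20,3,on)
step 3: rule r2; match: 0->6, 1->1, 2->0, 3->3, 4->18; deleted nodes 18; deleted edges (18,1,on); added nodes 21, 22; added edges (21,0,on); (22,3,on); result: nodes: 0:P, 1:P, 3:P, 4:t1, 6:t2, 7:t3, 20:tok, 21:tok, 22:tok edges: (0,4,in); (0,7,in); (1,6,in); (3,4,in); (6,0,out); (6,3,out); (7,1,out); (7,3,out); (20,3,on); (21,0,on); (22,3,on)
step 4: rule r1; match: 0->4, 1->0, 2->3, 3->21, 4->20; deleted nodes 20, 21; deleted edges (20,3,on); (21,0,on); added nodes (none); added edges (none); result: nodes: 0:P, 1:P, 3:P, 4:t1, 6:t2, 7:t3, 22:tok edges: (0,4,in); (0,7,in); (1,6,in); (3,4,in); (6,0,out); (6,3,out); (7,1,out); (7,3,out); (22,3,on)
final:
nodes: 0:P, 1:P, 3:P, 4:t1, 6:t2, 7:t3, 22:tok
edges: (0,4,in); (0,7,in); (1,6,in); (3,4,in); (6,0,out); (6,3,out); (7,1,out); (7,3,out); (22,3,on)
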